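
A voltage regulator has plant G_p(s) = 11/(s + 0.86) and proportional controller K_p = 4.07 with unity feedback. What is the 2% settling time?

T_s ≈ 0.0877 s

Closed-loop transfer function: T(s) = K_p·G_p(s)/(1 + K_p·G_p(s)) = 44.77/(s + 0.86 + 44.77) = 44.77/(s + 45.63).
Time constant τ = 1/45.63 = 0.02192 s, so the 2% settling time is about 4τ = 0.0877 s.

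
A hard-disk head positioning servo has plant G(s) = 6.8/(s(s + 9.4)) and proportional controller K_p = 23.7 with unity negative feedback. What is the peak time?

T_p = 0.266 s

From 1 + K_pG(s) = 0: s² + 9.4s + 161.2 = 0 ⇒ ω_n = 12.69, ζ = 0.3702.
Damped frequency ω_d = ω_n√(1−ζ²) = 11.79 rad/s, so peak time T_p = π/ω_d = 0.266 s.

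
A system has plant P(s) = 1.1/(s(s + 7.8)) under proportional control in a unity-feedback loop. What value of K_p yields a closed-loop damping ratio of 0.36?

Closed-loop characteristic equation: s² + 7.8s + K_p·1.1 = 0.
So ω_n = √(1.1K_p) and 2ζω_n = 7.8, giving ζ = 7.8/(2√(1.1K_p)).
Setting ζ = 0.36: √(1.1K_p) = 7.8/(2·0.36) = 10.83, so K_p = 117.4/1.1 = 107.

K_p = 107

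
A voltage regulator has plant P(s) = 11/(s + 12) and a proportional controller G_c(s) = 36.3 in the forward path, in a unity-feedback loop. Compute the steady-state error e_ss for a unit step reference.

0.0292

The loop is type 0. Static position error constant K_pos = G_c(0)·P(0) = 36.3·0.9167 = 33.27.
Steady-state error to a unit step: e_ss = 1/(1+K_pos) = 1/34.27 = 0.0292.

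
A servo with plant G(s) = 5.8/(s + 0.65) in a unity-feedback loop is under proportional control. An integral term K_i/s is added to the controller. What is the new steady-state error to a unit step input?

Adding integral action puts a pole at s = 0 in the forward path, raising the system type to 1; a type-1 loop has zero steady-state error to a step.

0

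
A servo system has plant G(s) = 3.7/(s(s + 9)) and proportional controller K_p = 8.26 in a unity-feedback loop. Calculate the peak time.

Closed-loop characteristic equation: s² + 9s + 30.56 = 0, so ω_n = 5.528 rad/s and ζ = 9/(2·5.528) = 0.814.
Damped frequency ω_d = ω_n√(1−ζ²) = 3.211 rad/s, so peak time T_p = π/ω_d = 0.978 s.

T_p = 0.978 s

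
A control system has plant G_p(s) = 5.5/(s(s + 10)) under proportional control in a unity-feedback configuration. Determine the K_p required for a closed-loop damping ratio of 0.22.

Closed-loop characteristic equation: s² + 10s + K_p·5.5 = 0.
So ω_n = √(5.5K_p) and 2ζω_n = 10, giving ζ = 10/(2√(5.5K_p)).
Setting ζ = 0.22: √(5.5K_p) = 10/(2·0.22) = 22.73, so K_p = 516.5/5.5 = 93.9.

K_p = 93.9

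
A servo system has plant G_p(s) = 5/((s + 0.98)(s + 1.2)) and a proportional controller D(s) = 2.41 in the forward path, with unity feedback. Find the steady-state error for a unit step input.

The loop is type 0. Static position error constant K_pos = D(0)·G_p(0) = 2.41·4.252 = 10.25.
Steady-state error to a unit step: e_ss = 1/(1+K_pos) = 1/11.25 = 0.0889.

0.0889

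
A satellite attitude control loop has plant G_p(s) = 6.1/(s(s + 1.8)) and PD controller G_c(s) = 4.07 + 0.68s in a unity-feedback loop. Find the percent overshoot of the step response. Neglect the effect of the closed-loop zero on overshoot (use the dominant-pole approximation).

9.66%

Forward path: (4.07 + 0.68s)·6.1/(s(s+1.8)). The closed-loop characteristic equation is s² + (1.8 + 6.1·0.68)s + 6.1·4.07 = 0.
That is s² + 5.948s + 24.83 = 0, so ω_n = 4.983 rad/s and ζ = 5.948/(2·4.983) = 0.5969.
%OS = 100·exp(−πζ/√(1−ζ²)) = 9.66%.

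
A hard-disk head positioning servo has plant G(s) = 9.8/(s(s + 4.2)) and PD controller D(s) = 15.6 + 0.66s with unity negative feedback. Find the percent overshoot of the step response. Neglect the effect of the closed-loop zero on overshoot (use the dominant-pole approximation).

Forward path: (15.6 + 0.66s)·9.8/(s(s+4.2)). The closed-loop characteristic equation is s² + (4.2 + 9.8·0.66)s + 9.8·15.6 = 0.
That is s² + 10.67s + 152.9 = 0, so ω_n = 12.36 rad/s and ζ = 10.67/(2·12.36) = 0.4314.
%OS = 100·exp(−πζ/√(1−ζ²)) = 22.3%.

22.3%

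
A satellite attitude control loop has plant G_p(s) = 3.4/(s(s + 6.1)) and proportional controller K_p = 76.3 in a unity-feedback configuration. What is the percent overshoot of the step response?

From 1 + K_pG_p(s) = 0: s² + 6.1s + 259.4 = 0 ⇒ ω_n = 16.11, ζ = 0.1894.
%OS = 100·exp(−πζ/√(1−ζ²)) = 100·exp(−π·0.1894/√0.9641) = 54.6%.

54.6%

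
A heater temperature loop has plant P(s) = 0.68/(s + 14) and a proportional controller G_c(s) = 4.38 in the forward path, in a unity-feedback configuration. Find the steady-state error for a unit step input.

The loop is type 0. Static position error constant K_pos = G_c(0)·P(0) = 4.38·0.04857 = 0.2127.
Steady-state error to a unit step: e_ss = 1/(1+K_pos) = 1/1.213 = 0.825.

0.825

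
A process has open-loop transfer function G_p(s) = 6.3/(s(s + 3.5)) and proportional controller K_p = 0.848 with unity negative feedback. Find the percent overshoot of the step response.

Closed-loop characteristic equation: s² + 3.5s + 5.342 = 0, so ω_n = 2.311 rad/s and ζ = 3.5/(2·2.311) = 0.7571.
%OS = 100·exp(−πζ/√(1−ζ²)) = 100·exp(−π·0.7571/√0.4268) = 2.62%.

2.62%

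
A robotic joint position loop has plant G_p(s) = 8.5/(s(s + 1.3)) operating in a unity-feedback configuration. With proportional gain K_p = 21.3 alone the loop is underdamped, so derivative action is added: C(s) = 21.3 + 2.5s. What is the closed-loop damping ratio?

Forward path: (21.3 + 2.5s)·8.5/(s(s+1.3)). The closed-loop characteristic equation is s² + (1.3 + 8.5·2.5)s + 8.5·21.3 = 0.
That is s² + 22.55s + 181.1 = 0, so ω_n = 13.46 rad/s and ζ = 22.55/(2·13.46) = 0.8379.

ζ = 0.838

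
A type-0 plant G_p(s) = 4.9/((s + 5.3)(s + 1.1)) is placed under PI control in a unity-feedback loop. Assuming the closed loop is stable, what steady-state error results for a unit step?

The PI controller's integrator makes the forward path type 1, so e_ss to a step is zero.

0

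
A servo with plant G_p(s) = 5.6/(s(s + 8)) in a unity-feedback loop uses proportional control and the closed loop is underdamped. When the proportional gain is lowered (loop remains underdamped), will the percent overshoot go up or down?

ζ = 8/(2√(5.6K_p)) rises as K_p falls; higher damping means less overshoot.

decrease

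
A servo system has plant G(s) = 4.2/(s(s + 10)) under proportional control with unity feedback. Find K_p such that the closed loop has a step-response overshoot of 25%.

K_p = 36.5

From %OS = 100·exp(−πζ/√(1−ζ²)) = 25%, ζ = −ln(0.25)/√(π²+ln²(0.25)) = 0.4037.
Characteristic equation s² + 10s + 4.2K_p = 0 gives ζ = 10/(2√(4.2K_p)).
Setting ζ = 0.4037: √(4.2K_p) = 10/(2·0.4037) = 12.39, so K_p = 153.4/4.2 = 36.5.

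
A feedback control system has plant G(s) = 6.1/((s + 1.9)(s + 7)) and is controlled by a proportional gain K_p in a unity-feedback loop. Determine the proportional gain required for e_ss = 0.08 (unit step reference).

The loop is type 0, so e_ss(step) = 1/(1 + K_pos) with K_pos = K_p·G(0).
G(0) = 0.4586. Require 1/(1 + K_p·0.4586) = 0.08, so 1 + 0.4586·K_p = 12.5.
K_p = (12.5 − 1)/0.4586 = 25.1.

K_p = 25.1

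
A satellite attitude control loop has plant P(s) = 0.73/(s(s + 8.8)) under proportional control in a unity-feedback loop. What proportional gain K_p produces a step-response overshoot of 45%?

From %OS = 100·exp(−πζ/√(1−ζ²)) = 45%, ζ = −ln(0.45)/√(π²+ln²(0.45)) = 0.2463.
Characteristic equation s² + 8.8s + 0.73K_p = 0 gives ζ = 8.8/(2√(0.73K_p)).
Setting ζ = 0.2463: √(0.73K_p) = 8.8/(2·0.2463) = 17.86, so K_p = 319/0.73 = 437.

K_p = 437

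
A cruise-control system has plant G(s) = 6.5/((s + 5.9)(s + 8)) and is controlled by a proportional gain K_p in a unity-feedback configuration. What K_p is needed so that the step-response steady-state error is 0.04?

Steady-state error for a unit step on this type-0 loop is 1/(1 + K_p·G(0)).
G(0) = 0.1377. Require 1/(1 + K_p·0.1377) = 0.04, so 1 + 0.1377·K_p = 25.
K_p = (25 − 1)/0.1377 = 174.

K_p = 174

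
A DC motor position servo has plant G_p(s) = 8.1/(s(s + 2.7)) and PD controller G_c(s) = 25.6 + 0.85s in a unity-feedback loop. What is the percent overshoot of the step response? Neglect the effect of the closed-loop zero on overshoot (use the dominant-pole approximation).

Forward path: (25.6 + 0.85s)·8.1/(s(s+2.7)). The closed-loop characteristic equation is s² + (2.7 + 8.1·0.85)s + 8.1·25.6 = 0.
That is s² + 9.585s + 207.4 = 0, so ω_n = 14.4 rad/s and ζ = 9.585/(2·14.4) = 0.3328.
%OS = 100·exp(−πζ/√(1−ζ²)) = 33%.

33%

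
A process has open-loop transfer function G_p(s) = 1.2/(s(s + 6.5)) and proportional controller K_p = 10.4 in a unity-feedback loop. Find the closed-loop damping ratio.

With unity feedback the closed-loop characteristic equation is s² + 6.5s + 10.4·1.2 = s² + 6.5s + 12.48 = 0.
So ω_n² = 12.48 ⇒ ω_n = 3.533 rad/s, and ζ = 6.5/(2ω_n) = 0.92.

ζ = 0.92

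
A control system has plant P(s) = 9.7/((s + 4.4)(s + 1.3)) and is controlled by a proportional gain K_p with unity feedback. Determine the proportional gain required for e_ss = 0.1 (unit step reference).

K_p = 5.31

The loop is type 0, so e_ss(step) = 1/(1 + K_pos) with K_pos = K_p·P(0).
P(0) = 1.696. Require 1/(1 + K_p·1.696) = 0.1, so 1 + 1.696·K_p = 10.
K_p = (10 − 1)/1.696 = 5.31.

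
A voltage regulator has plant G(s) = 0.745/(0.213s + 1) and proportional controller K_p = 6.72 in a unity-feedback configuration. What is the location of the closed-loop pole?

Closed loop: T(s) = K_p·G/(1+K_p·G) = 5.006/(0.213s + 1 + 5.006), with pole at s = −(1 + 5.006)/0.213 = −28.2.

s = -28.2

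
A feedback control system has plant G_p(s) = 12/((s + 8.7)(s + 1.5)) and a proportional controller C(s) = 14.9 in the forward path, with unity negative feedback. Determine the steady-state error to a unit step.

0.068

The loop is type 0. Static position error constant K_pos = C(0)·G_p(0) = 14.9·0.9195 = 13.7.
Steady-state error to a unit step: e_ss = 1/(1+K_pos) = 1/14.7 = 0.068.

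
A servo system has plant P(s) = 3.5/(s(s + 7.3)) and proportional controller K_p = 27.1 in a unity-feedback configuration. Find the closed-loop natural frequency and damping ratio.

1 + K_p·P(s) = 0 gives s² + 7.3s + 94.85 = 0.
Matching s² + 2ζω_n s + ω_n²: ω_n = √94.85 = 9.739 rad/s and 2ζω_n = 7.3, so ζ = 7.3/(2·9.739) = 0.375.

ω_n = 9.74 rad/s, ζ = 0.375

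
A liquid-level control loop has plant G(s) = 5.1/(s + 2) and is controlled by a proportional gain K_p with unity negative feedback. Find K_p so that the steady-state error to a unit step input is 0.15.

The loop is type 0, so e_ss(step) = 1/(1 + K_pos) with K_pos = K_p·G(0).
G(0) = 2.55. Require 1/(1 + K_p·2.55) = 0.15, so 1 + 2.55·K_p = 6.667.
K_p = (6.667 − 1)/2.55 = 2.22.

K_p = 2.22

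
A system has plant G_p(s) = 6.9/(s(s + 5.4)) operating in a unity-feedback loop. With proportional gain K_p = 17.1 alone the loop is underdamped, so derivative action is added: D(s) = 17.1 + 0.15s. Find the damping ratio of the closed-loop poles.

ζ = 0.296

Forward path: (17.1 + 0.15s)·6.9/(s(s+5.4)). The closed-loop characteristic equation is s² + (5.4 + 6.9·0.15)s + 6.9·17.1 = 0.
That is s² + 6.435s + 118 = 0, so ω_n = 10.86 rad/s and ζ = 6.435/(2·10.86) = 0.2962.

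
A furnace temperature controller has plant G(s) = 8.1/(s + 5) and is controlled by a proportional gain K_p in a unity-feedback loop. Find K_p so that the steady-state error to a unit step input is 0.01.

The loop is type 0, so e_ss(step) = 1/(1 + K_pos) with K_pos = K_p·G(0).
G(0) = 1.62. Require 1/(1 + K_p·1.62) = 0.01, so 1 + 1.62·K_p = 100.
K_p = (100 − 1)/1.62 = 61.1.

K_p = 61.1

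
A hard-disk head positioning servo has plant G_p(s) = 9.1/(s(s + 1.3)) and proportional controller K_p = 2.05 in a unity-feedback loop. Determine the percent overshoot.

62%

Closed-loop characteristic equation: s² + 1.3s + 18.65 = 0, so ω_n = 4.319 rad/s and ζ = 1.3/(2·4.319) = 0.1505.
%OS = 100·exp(−πζ/√(1−ζ²)) = 100·exp(−π·0.1505/√0.9774) = 62%.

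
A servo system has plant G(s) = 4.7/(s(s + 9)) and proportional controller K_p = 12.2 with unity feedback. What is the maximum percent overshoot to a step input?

9.81%

From 1 + K_pG(s) = 0: s² + 9s + 57.34 = 0 ⇒ ω_n = 7.572, ζ = 0.5943.
%OS = 100·exp(−πζ/√(1−ζ²)) = 100·exp(−π·0.5943/√0.6468) = 9.81%.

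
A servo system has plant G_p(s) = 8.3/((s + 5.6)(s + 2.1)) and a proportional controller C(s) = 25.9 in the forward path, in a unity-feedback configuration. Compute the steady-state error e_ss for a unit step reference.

0.0519

The loop is type 0. Static position error constant K_pos = C(0)·G_p(0) = 25.9·0.7058 = 18.28.
Steady-state error to a unit step: e_ss = 1/(1+K_pos) = 1/19.28 = 0.0519.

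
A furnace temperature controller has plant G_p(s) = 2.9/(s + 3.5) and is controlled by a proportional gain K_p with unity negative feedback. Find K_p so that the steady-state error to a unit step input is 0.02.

For a type-0 loop with proportional control, e_ss = 1/(1 + K_p·G_p(0)).
G_p(0) = 0.8286. Require 1/(1 + K_p·0.8286) = 0.02, so 1 + 0.8286·K_p = 50.
K_p = (50 − 1)/0.8286 = 59.1.

K_p = 59.1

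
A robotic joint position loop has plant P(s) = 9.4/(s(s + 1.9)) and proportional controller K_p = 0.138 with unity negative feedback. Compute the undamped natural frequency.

ω_n = 1.14 rad/s

The closed-loop denominator is s(s+1.9) + 0.138·9.4 = s² + 1.9s + 1.297.
So ω_n² = 1.297 ⇒ ω_n = 1.139 rad/s, and ζ = 1.9/(2ω_n) = 0.834.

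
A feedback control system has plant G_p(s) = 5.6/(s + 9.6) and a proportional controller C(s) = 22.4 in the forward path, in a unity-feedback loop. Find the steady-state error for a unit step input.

The loop is type 0. Static position error constant K_pos = C(0)·G_p(0) = 22.4·0.5833 = 13.07.
Steady-state error to a unit step: e_ss = 1/(1+K_pos) = 1/14.07 = 0.0711.

0.0711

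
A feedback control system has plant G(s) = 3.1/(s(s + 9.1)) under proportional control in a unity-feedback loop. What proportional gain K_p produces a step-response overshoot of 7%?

K_p = 16

From %OS = 100·exp(−πζ/√(1−ζ²)) = 7%, ζ = −ln(0.07)/√(π²+ln²(0.07)) = 0.6461.
Characteristic equation s² + 9.1s + 3.1K_p = 0 gives ζ = 9.1/(2√(3.1K_p)).
Setting ζ = 0.6461: √(3.1K_p) = 9.1/(2·0.6461) = 7.042, so K_p = 49.6/3.1 = 16.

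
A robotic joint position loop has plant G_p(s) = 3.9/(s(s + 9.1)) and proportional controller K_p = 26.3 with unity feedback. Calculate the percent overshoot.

The closed-loop denominator s² + 9.1s + 102.6 gives ω_n = √102.6 = 10.13 and ζ = 9.1/(2ω_n) = 0.4493.
%OS = 100·exp(−πζ/√(1−ζ²)) = 100·exp(−π·0.4493/√0.7982) = 20.6%.

20.6%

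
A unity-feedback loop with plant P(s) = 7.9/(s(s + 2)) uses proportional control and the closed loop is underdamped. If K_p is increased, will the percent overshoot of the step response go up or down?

increase

ζ = 2/(2√(7.9K_p)) decreases as K_p grows; lower damping means more overshoot.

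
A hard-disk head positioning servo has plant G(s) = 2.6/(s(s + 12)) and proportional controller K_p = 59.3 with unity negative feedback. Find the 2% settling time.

Closed-loop characteristic equation: s² + 12s + 154.2 = 0, so ω_n = 12.42 rad/s and ζ = 12/(2·12.42) = 0.4832.
2% settling time T_s ≈ 4/(ζω_n) = 4/6 = 0.667 s.

T_s ≈ 0.667 s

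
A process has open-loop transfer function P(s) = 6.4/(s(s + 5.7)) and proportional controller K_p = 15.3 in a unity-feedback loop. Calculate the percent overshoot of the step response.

From 1 + K_pP(s) = 0: s² + 5.7s + 97.92 = 0 ⇒ ω_n = 9.895, ζ = 0.288.
%OS = 100·exp(−πζ/√(1−ζ²)) = 100·exp(−π·0.288/√0.917) = 38.9%.

38.9%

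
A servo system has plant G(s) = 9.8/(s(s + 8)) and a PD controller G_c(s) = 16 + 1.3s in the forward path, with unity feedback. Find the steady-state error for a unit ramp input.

0.051

The loop has one pole at the origin (type 1). Velocity error constant K_v = lim_{s→0} s·G_c(s)G(s) = 16·9.8/8 = 19.6.
Steady-state error to a unit ramp: e_ss = 1/K_v = 0.051.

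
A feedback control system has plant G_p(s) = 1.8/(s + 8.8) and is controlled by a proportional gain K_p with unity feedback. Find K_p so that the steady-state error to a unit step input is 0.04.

For a type-0 loop with proportional control, e_ss = 1/(1 + K_p·G_p(0)).
G_p(0) = 0.2045. Require 1/(1 + K_p·0.2045) = 0.04, so 1 + 0.2045·K_p = 25.
K_p = (25 − 1)/0.2045 = 117.

K_p = 117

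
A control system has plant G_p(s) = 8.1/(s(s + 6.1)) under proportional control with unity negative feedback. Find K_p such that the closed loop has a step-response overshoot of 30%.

K_p = 8.97

From %OS = 100·exp(−πζ/√(1−ζ²)) = 30%, ζ = −ln(0.3)/√(π²+ln²(0.3)) = 0.3579.
Characteristic equation s² + 6.1s + 8.1K_p = 0 gives ζ = 6.1/(2√(8.1K_p)).
Setting ζ = 0.3579: √(8.1K_p) = 6.1/(2·0.3579) = 8.523, so K_p = 72.64/8.1 = 8.97.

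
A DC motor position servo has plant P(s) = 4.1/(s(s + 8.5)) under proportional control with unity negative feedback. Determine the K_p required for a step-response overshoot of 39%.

From %OS = 100·exp(−πζ/√(1−ζ²)) = 39%, ζ = −ln(0.39)/√(π²+ln²(0.39)) = 0.2871.
Characteristic equation s² + 8.5s + 4.1K_p = 0 gives ζ = 8.5/(2√(4.1K_p)).
Setting ζ = 0.2871: √(4.1K_p) = 8.5/(2·0.2871) = 14.8, so K_p = 219.1/4.1 = 53.4.

K_p = 53.4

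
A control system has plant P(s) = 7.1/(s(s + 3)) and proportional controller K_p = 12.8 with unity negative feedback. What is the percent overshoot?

The closed-loop denominator s² + 3s + 90.88 gives ω_n = √90.88 = 9.533 and ζ = 3/(2ω_n) = 0.1573.
%OS = 100·exp(−πζ/√(1−ζ²)) = 100·exp(−π·0.1573/√0.9752) = 60.6%.

60.6%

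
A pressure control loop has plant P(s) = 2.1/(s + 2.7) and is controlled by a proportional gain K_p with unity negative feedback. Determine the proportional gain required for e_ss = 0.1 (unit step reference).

Steady-state error for a unit step on this type-0 loop is 1/(1 + K_p·P(0)).
P(0) = 0.7778. Require 1/(1 + K_p·0.7778) = 0.1, so 1 + 0.7778·K_p = 10.
K_p = (10 − 1)/0.7778 = 11.6.

K_p = 11.6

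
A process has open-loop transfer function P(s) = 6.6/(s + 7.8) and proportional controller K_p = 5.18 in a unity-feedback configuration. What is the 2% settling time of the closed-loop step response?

Closed-loop transfer function: T(s) = K_p·P(s)/(1 + K_p·P(s)) = 34.19/(s + 7.8 + 34.19) = 34.19/(s + 41.99).
Time constant τ = 1/41.99 = 0.02382 s, so the 2% settling time is about 4τ = 0.0953 s.

T_s ≈ 0.0953 s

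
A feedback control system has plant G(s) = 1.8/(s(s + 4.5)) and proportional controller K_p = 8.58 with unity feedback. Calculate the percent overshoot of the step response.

11.1%

The closed-loop denominator s² + 4.5s + 15.44 gives ω_n = √15.44 = 3.93 and ζ = 4.5/(2ω_n) = 0.5725.
%OS = 100·exp(−πζ/√(1−ζ²)) = 100·exp(−π·0.5725/√0.6722) = 11.1%.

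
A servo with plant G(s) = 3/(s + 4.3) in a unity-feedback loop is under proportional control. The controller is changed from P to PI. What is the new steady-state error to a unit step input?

0

The integrator makes K_pos = lim_{s→0} C(s)G(s) infinite, so e_ss = 1/(1+K_pos) = 0.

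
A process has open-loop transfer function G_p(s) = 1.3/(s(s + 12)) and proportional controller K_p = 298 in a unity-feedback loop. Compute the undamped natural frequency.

ω_n = 19.7 rad/s

1 + K_p·G_p(s) = 0 gives s² + 12s + 387.4 = 0.
Matching s² + 2ζω_n s + ω_n²: ω_n = √387.4 = 19.68 rad/s and 2ζω_n = 12, so ζ = 12/(2·19.68) = 0.305.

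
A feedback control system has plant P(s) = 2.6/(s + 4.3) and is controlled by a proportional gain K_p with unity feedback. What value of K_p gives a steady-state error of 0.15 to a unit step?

Steady-state error for a unit step on this type-0 loop is 1/(1 + K_p·P(0)).
P(0) = 0.6047. Require 1/(1 + K_p·0.6047) = 0.15, so 1 + 0.6047·K_p = 6.667.
K_p = (6.667 − 1)/0.6047 = 9.37.

K_p = 9.37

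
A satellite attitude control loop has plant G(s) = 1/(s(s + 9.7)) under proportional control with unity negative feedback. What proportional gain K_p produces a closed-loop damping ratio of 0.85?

Closed-loop characteristic equation: s² + 9.7s + K_p·1 = 0.
So ω_n = √(1K_p) and 2ζω_n = 9.7, giving ζ = 9.7/(2√(1K_p)).
Setting ζ = 0.85: √(1K_p) = 9.7/(2·0.85) = 5.706, so K_p = 32.56/1 = 32.6.

K_p = 32.6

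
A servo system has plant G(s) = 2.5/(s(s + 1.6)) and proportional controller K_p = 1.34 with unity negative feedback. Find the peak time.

T_p = 1.91 s

From 1 + K_pG(s) = 0: s² + 1.6s + 3.35 = 0 ⇒ ω_n = 1.83, ζ = 0.4371.
Damped frequency ω_d = ω_n√(1−ζ²) = 1.646 rad/s, so peak time T_p = π/ω_d = 1.91 s.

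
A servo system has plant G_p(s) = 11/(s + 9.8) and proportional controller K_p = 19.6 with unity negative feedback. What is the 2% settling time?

Closed-loop transfer function: T(s) = K_p·G_p(s)/(1 + K_p·G_p(s)) = 215.6/(s + 9.8 + 215.6) = 215.6/(s + 225.4).
Time constant τ = 1/225.4 = 0.004437 s, so the 2% settling time is about 4τ = 0.0177 s.

T_s ≈ 0.0177 s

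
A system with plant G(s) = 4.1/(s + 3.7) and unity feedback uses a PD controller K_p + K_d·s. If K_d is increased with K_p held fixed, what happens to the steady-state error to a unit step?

K_d affects only the transient (the s-coefficient); the DC loop gain, and hence e_ss, depends only on K_p.

unchanged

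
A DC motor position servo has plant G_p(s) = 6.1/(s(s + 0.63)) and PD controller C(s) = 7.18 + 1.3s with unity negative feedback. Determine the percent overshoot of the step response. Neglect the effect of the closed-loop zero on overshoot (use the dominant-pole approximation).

6.97%

Forward path: (7.18 + 1.3s)·6.1/(s(s+0.63)). The closed-loop characteristic equation is s² + (0.63 + 6.1·1.3)s + 6.1·7.18 = 0.
That is s² + 8.56s + 43.8 = 0, so ω_n = 6.618 rad/s and ζ = 8.56/(2·6.618) = 0.6467.
%OS = 100·exp(−πζ/√(1−ζ²)) = 6.97%.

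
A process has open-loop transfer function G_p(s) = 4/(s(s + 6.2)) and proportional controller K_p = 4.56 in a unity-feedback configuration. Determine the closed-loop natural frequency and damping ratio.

ω_n = 4.27 rad/s, ζ = 0.726

The closed-loop denominator is s(s+6.2) + 4.56·4 = s² + 6.2s + 18.24.
So ω_n² = 18.24 ⇒ ω_n = 4.271 rad/s, and ζ = 6.2/(2ω_n) = 0.726.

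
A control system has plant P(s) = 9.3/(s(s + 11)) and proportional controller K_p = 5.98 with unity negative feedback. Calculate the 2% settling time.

From 1 + K_pP(s) = 0: s² + 11s + 55.61 = 0 ⇒ ω_n = 7.457, ζ = 0.7375.
2% settling time T_s ≈ 4/(ζω_n) = 4/5.5 = 0.727 s.

T_s ≈ 0.727 s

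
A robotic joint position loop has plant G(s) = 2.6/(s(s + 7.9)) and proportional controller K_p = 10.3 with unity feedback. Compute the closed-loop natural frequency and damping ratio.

ω_n = 5.17 rad/s, ζ = 0.763

The closed-loop denominator is s(s+7.9) + 10.3·2.6 = s² + 7.9s + 26.78.
Matching s² + 2ζω_n s + ω_n²: ω_n = √26.78 = 5.175 rad/s and 2ζω_n = 7.9, so ζ = 7.9/(2·5.175) = 0.763.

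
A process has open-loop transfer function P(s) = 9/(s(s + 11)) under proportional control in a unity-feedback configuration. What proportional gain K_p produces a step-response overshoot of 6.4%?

From %OS = 100·exp(−πζ/√(1−ζ²)) = 6.4%, ζ = −ln(0.064)/√(π²+ln²(0.064)) = 0.6585.
Characteristic equation s² + 11s + 9K_p = 0 gives ζ = 11/(2√(9K_p)).
Setting ζ = 0.6585: √(9K_p) = 11/(2·0.6585) = 8.352, so K_p = 69.76/9 = 7.75.

K_p = 7.75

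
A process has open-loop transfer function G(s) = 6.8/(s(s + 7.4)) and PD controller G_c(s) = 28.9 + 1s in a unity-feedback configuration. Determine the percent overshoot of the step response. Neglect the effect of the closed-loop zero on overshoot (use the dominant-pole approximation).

Forward path: (28.9 + 1s)·6.8/(s(s+7.4)). The closed-loop characteristic equation is s² + (7.4 + 6.8·1)s + 6.8·28.9 = 0.
That is s² + 14.2s + 196.5 = 0, so ω_n = 14.02 rad/s and ζ = 14.2/(2·14.02) = 0.5065.
%OS = 100·exp(−πζ/√(1−ζ²)) = 15.8%.

15.8%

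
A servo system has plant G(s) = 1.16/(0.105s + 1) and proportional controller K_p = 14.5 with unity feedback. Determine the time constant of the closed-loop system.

τ = 0.00589 s

Closed loop: T(s) = K_p·G/(1+K_p·G) = 16.82/(0.105s + 1 + 16.82), with pole at s = −(1 + 16.82)/0.105 = −169.7.
Closed-loop time constant τ = 1/169.7 = 0.00589 s.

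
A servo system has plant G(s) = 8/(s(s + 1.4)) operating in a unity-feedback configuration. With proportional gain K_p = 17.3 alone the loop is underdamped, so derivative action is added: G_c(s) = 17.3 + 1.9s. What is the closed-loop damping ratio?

Forward path: (17.3 + 1.9s)·8/(s(s+1.4)). The closed-loop characteristic equation is s² + (1.4 + 8·1.9)s + 8·17.3 = 0.
That is s² + 16.6s + 138.4 = 0, so ω_n = 11.76 rad/s and ζ = 16.6/(2·11.76) = 0.7055.

ζ = 0.706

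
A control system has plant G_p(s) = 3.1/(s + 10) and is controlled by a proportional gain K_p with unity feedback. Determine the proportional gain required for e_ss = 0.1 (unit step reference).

K_p = 29

For a type-0 loop with proportional control, e_ss = 1/(1 + K_p·G_p(0)).
G_p(0) = 0.31. Require 1/(1 + K_p·0.31) = 0.1, so 1 + 0.31·K_p = 10.
K_p = (10 − 1)/0.31 = 29.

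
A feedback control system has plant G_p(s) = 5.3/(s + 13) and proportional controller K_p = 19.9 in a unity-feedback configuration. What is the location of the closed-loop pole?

s = -118.5

Closed-loop transfer function: T(s) = K_p·G_p(s)/(1 + K_p·G_p(s)) = 105.5/(s + 13 + 105.5) = 105.5/(s + 118.5).
The closed-loop pole is at s = −118.5.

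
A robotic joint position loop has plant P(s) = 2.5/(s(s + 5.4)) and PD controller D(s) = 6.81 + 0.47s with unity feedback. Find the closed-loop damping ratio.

Forward path: (6.81 + 0.47s)·2.5/(s(s+5.4)). The closed-loop characteristic equation is s² + (5.4 + 2.5·0.47)s + 2.5·6.81 = 0.
That is s² + 6.575s + 17.02 = 0, so ω_n = 4.126 rad/s and ζ = 6.575/(2·4.126) = 0.7968.

ζ = 0.797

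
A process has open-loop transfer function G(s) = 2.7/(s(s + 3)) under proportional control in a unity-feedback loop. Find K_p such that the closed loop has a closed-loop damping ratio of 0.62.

Closed-loop characteristic equation: s² + 3s + K_p·2.7 = 0.
So ω_n = √(2.7K_p) and 2ζω_n = 3, giving ζ = 3/(2√(2.7K_p)).
Setting ζ = 0.62: √(2.7K_p) = 3/(2·0.62) = 2.419, so K_p = 5.853/2.7 = 2.17.

K_p = 2.17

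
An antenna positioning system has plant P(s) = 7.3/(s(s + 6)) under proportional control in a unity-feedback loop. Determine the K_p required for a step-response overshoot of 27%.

From %OS = 100·exp(−πζ/√(1−ζ²)) = 27%, ζ = −ln(0.27)/√(π²+ln²(0.27)) = 0.3847.
Characteristic equation s² + 6s + 7.3K_p = 0 gives ζ = 6/(2√(7.3K_p)).
Setting ζ = 0.3847: √(7.3K_p) = 6/(2·0.3847) = 7.798, so K_p = 60.81/7.3 = 8.33.

K_p = 8.33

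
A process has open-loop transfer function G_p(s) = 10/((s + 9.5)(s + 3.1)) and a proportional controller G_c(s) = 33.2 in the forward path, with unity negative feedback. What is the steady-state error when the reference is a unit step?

The loop is type 0. Static position error constant K_pos = G_c(0)·G_p(0) = 33.2·0.3396 = 11.27.
Steady-state error to a unit step: e_ss = 1/(1+K_pos) = 1/12.27 = 0.0815.

0.0815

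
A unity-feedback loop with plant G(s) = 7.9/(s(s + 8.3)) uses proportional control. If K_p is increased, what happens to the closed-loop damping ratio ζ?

decrease

ζ = 8.3/(2√(7.9K_p)); increasing K_p raises the denominator, so ζ falls.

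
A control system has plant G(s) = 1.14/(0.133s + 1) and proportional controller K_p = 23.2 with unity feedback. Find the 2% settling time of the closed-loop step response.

T_s ≈ 0.0194 s

Closed loop: T(s) = K_p·G/(1+K_p·G) = 26.45/(0.133s + 1 + 26.45), with pole at s = −(1 + 26.45)/0.133 = −206.4.
τ = 1/206.4 = 0.004846 s, so 2% settling time ≈ 4τ = 0.0194 s.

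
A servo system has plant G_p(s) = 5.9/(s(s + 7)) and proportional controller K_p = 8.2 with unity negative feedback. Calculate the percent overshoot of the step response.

16.1%

From 1 + K_pG_p(s) = 0: s² + 7s + 48.38 = 0 ⇒ ω_n = 6.956, ζ = 0.5032.
%OS = 100·exp(−πζ/√(1−ζ²)) = 100·exp(−π·0.5032/√0.7468) = 16.1%.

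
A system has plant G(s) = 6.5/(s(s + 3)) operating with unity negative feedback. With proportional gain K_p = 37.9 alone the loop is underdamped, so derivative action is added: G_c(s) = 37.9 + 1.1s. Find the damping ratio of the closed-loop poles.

Forward path: (37.9 + 1.1s)·6.5/(s(s+3)). The closed-loop characteristic equation is s² + (3 + 6.5·1.1)s + 6.5·37.9 = 0.
That is s² + 10.15s + 246.3 = 0, so ω_n = 15.7 rad/s and ζ = 10.15/(2·15.7) = 0.3233.

ζ = 0.323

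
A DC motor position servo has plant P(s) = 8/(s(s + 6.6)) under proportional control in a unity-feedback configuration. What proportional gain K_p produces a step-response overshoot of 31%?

K_p = 11.2

From %OS = 100·exp(−πζ/√(1−ζ²)) = 31%, ζ = −ln(0.31)/√(π²+ln²(0.31)) = 0.3493.
Characteristic equation s² + 6.6s + 8K_p = 0 gives ζ = 6.6/(2√(8K_p)).
Setting ζ = 0.3493: √(8K_p) = 6.6/(2·0.3493) = 9.447, so K_p = 89.25/8 = 11.2.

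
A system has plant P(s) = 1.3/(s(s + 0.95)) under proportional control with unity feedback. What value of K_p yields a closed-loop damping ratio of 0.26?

Closed-loop characteristic equation: s² + 0.95s + K_p·1.3 = 0.
So ω_n = √(1.3K_p) and 2ζω_n = 0.95, giving ζ = 0.95/(2√(1.3K_p)).
Setting ζ = 0.26: √(1.3K_p) = 0.95/(2·0.26) = 1.827, so K_p = 3.338/1.3 = 2.57.

K_p = 2.57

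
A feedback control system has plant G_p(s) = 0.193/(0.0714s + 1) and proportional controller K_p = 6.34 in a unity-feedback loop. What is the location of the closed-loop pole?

Closed loop: T(s) = K_p·G_p/(1+K_p·G_p) = 1.224/(0.0714s + 1 + 1.224), with pole at s = −(1 + 1.224)/0.0714 = −31.14.

s = -31.14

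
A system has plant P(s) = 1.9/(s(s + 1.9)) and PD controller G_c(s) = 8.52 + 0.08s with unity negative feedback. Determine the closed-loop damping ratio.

ζ = 0.255

Forward path: (8.52 + 0.08s)·1.9/(s(s+1.9)). The closed-loop characteristic equation is s² + (1.9 + 1.9·0.08)s + 1.9·8.52 = 0.
That is s² + 2.052s + 16.19 = 0, so ω_n = 4.023 rad/s and ζ = 2.052/(2·4.023) = 0.255.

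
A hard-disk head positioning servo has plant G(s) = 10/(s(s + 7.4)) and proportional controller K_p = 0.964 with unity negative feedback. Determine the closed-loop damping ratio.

With unity feedback the closed-loop characteristic equation is s² + 7.4s + 0.964·10 = s² + 7.4s + 9.64 = 0.
So ω_n² = 9.64 ⇒ ω_n = 3.105 rad/s, and ζ = 7.4/(2ω_n) = 1.19.

ζ = 1.19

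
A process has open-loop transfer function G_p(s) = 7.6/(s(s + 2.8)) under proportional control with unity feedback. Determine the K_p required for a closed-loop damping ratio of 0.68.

Closed-loop characteristic equation: s² + 2.8s + K_p·7.6 = 0.
So ω_n = √(7.6K_p) and 2ζω_n = 2.8, giving ζ = 2.8/(2√(7.6K_p)).
Setting ζ = 0.68: √(7.6K_p) = 2.8/(2·0.68) = 2.059, so K_p = 4.239/7.6 = 0.558.

K_p = 0.558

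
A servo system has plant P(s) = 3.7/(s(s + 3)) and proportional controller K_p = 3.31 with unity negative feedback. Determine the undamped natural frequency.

1 + K_p·P(s) = 0 gives s² + 3s + 12.25 = 0.
So ω_n² = 12.25 ⇒ ω_n = 3.5 rad/s, and ζ = 3/(2ω_n) = 0.429.

ω_n = 3.5 rad/s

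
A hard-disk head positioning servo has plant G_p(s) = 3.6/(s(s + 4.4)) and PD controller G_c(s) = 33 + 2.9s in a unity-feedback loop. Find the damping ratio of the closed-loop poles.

ζ = 0.681

Forward path: (33 + 2.9s)·3.6/(s(s+4.4)). The closed-loop characteristic equation is s² + (4.4 + 3.6·2.9)s + 3.6·33 = 0.
That is s² + 14.84s + 118.8 = 0, so ω_n = 10.9 rad/s and ζ = 14.84/(2·10.9) = 0.6808.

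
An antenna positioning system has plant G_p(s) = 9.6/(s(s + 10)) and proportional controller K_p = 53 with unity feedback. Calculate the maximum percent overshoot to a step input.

The closed-loop denominator s² + 10s + 508.8 gives ω_n = √508.8 = 22.56 and ζ = 10/(2ω_n) = 0.2217.
%OS = 100·exp(−πζ/√(1−ζ²)) = 100·exp(−π·0.2217/√0.9509) = 49%.

49%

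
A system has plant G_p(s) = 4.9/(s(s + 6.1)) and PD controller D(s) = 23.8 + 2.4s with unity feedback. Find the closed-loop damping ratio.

Forward path: (23.8 + 2.4s)·4.9/(s(s+6.1)). The closed-loop characteristic equation is s² + (6.1 + 4.9·2.4)s + 4.9·23.8 = 0.
That is s² + 17.86s + 116.6 = 0, so ω_n = 10.8 rad/s and ζ = 17.86/(2·10.8) = 0.8269.

ζ = 0.827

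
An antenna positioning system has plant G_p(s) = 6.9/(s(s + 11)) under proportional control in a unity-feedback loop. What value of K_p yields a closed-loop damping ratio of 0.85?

Closed-loop characteristic equation: s² + 11s + K_p·6.9 = 0.
So ω_n = √(6.9K_p) and 2ζω_n = 11, giving ζ = 11/(2√(6.9K_p)).
Setting ζ = 0.85: √(6.9K_p) = 11/(2·0.85) = 6.471, so K_p = 41.87/6.9 = 6.07.

K_p = 6.07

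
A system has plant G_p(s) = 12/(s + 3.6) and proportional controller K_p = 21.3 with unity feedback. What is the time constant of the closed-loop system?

Closed-loop transfer function: T(s) = K_p·G_p(s)/(1 + K_p·G_p(s)) = 255.6/(s + 3.6 + 255.6) = 255.6/(s + 259.2).
Time constant τ = 1/259.2 = 0.00386 s.

τ = 0.00386 s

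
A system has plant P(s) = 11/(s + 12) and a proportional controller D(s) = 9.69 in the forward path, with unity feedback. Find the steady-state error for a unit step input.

0.101

The loop is type 0. Static position error constant K_pos = D(0)·P(0) = 9.69·0.9167 = 8.882.
Steady-state error to a unit step: e_ss = 1/(1+K_pos) = 1/9.882 = 0.101.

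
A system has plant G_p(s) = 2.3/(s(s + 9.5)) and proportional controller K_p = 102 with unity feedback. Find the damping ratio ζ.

1 + K_p·G_p(s) = 0 gives s² + 9.5s + 234.6 = 0.
Matching s² + 2ζω_n s + ω_n²: ω_n = √234.6 = 15.32 rad/s and 2ζω_n = 9.5, so ζ = 9.5/(2·15.32) = 0.31.

ζ = 0.31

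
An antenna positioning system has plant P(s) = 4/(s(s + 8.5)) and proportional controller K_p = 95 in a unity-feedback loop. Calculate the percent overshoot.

49.6%

Closed-loop characteristic equation: s² + 8.5s + 380 = 0, so ω_n = 19.49 rad/s and ζ = 8.5/(2·19.49) = 0.218.
%OS = 100·exp(−πζ/√(1−ζ²)) = 100·exp(−π·0.218/√0.9525) = 49.6%.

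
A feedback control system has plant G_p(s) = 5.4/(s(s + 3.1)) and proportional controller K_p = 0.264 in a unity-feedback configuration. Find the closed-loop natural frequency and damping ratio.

The closed-loop denominator is s(s+3.1) + 0.264·5.4 = s² + 3.1s + 1.426.
So ω_n² = 1.426 ⇒ ω_n = 1.194 rad/s, and ζ = 3.1/(2ω_n) = 1.3.

ω_n = 1.19 rad/s, ζ = 1.3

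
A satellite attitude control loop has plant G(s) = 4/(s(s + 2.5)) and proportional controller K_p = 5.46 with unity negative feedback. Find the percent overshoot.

41.8%

From 1 + K_pG(s) = 0: s² + 2.5s + 21.84 = 0 ⇒ ω_n = 4.673, ζ = 0.2675.
%OS = 100·exp(−πζ/√(1−ζ²)) = 100·exp(−π·0.2675/√0.9285) = 41.8%.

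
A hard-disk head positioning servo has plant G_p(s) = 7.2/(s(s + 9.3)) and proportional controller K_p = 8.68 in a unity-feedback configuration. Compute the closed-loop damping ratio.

ζ = 0.588

The closed-loop denominator is s(s+9.3) + 8.68·7.2 = s² + 9.3s + 62.5.
So ω_n² = 62.5 ⇒ ω_n = 7.905 rad/s, and ζ = 9.3/(2ω_n) = 0.588.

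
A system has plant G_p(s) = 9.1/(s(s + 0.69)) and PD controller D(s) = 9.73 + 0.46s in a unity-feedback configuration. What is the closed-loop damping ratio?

Forward path: (9.73 + 0.46s)·9.1/(s(s+0.69)). The closed-loop characteristic equation is s² + (0.69 + 9.1·0.46)s + 9.1·9.73 = 0.
That is s² + 4.876s + 88.54 = 0, so ω_n = 9.41 rad/s and ζ = 4.876/(2·9.41) = 0.2591.

ζ = 0.259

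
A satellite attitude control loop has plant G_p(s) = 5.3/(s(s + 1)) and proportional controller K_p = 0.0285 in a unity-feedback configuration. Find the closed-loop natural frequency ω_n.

ω_n = 0.389 rad/s

1 + K_p·G_p(s) = 0 gives s² + 1s + 0.151 = 0.
Matching s² + 2ζω_n s + ω_n²: ω_n = √0.151 = 0.3887 rad/s and 2ζω_n = 1, so ζ = 1/(2·0.3887) = 1.29.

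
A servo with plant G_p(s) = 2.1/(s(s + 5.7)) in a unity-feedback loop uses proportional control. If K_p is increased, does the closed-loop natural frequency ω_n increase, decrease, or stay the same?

increase

ω_n = √(2.1·K_p), which grows with K_p.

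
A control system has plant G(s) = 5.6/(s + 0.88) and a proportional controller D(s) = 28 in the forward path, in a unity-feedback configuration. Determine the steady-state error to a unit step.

0.00558

The loop is type 0. Static position error constant K_pos = D(0)·G(0) = 28·6.364 = 178.2.
Steady-state error to a unit step: e_ss = 1/(1+K_pos) = 1/179.2 = 0.00558.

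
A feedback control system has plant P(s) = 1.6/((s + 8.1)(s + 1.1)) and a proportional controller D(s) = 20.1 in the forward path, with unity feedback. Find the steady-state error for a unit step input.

The loop is type 0. Static position error constant K_pos = D(0)·P(0) = 20.1·0.1796 = 3.609.
Steady-state error to a unit step: e_ss = 1/(1+K_pos) = 1/4.609 = 0.217.

0.217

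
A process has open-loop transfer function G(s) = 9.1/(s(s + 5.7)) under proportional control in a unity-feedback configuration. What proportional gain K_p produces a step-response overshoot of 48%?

K_p = 17.2

From %OS = 100·exp(−πζ/√(1−ζ²)) = 48%, ζ = −ln(0.48)/√(π²+ln²(0.48)) = 0.2275.
Characteristic equation s² + 5.7s + 9.1K_p = 0 gives ζ = 5.7/(2√(9.1K_p)).
Setting ζ = 0.2275: √(9.1K_p) = 5.7/(2·0.2275) = 12.53, so K_p = 156.9/9.1 = 17.2.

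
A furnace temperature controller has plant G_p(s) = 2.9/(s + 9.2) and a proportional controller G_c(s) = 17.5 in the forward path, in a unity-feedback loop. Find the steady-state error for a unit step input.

The loop is type 0. Static position error constant K_pos = G_c(0)·G_p(0) = 17.5·0.3152 = 5.516.
Steady-state error to a unit step: e_ss = 1/(1+K_pos) = 1/6.516 = 0.153.

0.153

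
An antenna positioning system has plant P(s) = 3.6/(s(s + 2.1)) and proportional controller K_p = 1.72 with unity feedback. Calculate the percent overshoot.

Closed-loop characteristic equation: s² + 2.1s + 6.192 = 0, so ω_n = 2.488 rad/s and ζ = 2.1/(2·2.488) = 0.422.
%OS = 100·exp(−πζ/√(1−ζ²)) = 100·exp(−π·0.422/√0.8219) = 23.2%.

23.2%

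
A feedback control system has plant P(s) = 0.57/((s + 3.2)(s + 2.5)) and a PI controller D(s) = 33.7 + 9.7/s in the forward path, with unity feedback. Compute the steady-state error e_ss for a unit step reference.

0

The open loop D(s)P(s) has a pole at the origin (type 1), so the static position error constant is infinite and e_ss = 1/(1+∞) = 0.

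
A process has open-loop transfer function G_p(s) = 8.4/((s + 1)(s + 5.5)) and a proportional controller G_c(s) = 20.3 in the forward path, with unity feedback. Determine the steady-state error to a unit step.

0.0312

The loop is type 0. Static position error constant K_pos = G_c(0)·G_p(0) = 20.3·1.527 = 31.
Steady-state error to a unit step: e_ss = 1/(1+K_pos) = 1/32 = 0.0312.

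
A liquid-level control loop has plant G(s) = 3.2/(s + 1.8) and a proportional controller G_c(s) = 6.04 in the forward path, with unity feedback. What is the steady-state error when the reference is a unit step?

0.0852

The loop is type 0. Static position error constant K_pos = G_c(0)·G(0) = 6.04·1.778 = 10.74.
Steady-state error to a unit step: e_ss = 1/(1+K_pos) = 1/11.74 = 0.0852.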